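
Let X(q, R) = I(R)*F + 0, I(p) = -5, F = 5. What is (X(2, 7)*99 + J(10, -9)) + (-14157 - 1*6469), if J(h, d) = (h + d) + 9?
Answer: -23091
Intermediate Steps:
X(q, R) = -25 (X(q, R) = -5*5 + 0 = -25 + 0 = -25)
J(h, d) = 9 + d + h (J(h, d) = (d + h) + 9 = 9 + d + h)
(X(2, 7)*99 + J(10, -9)) + (-14157 - 1*6469) = (-25*99 + (9 - 9 + 10)) + (-14157 - 1*6469) = (-2475 + 10) + (-14157 - 6469) = -2465 - 20626 = -23091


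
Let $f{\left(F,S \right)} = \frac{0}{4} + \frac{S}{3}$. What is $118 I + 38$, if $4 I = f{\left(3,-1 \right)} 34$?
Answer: $- \frac{889}{3} \approx -296.33$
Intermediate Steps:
$f{\left(F,S \right)} = \frac{S}{3}$ ($f{\left(F,S \right)} = 0 \cdot \frac{1}{4} + S \frac{1}{3} = 0 + \frac{S}{3} = \frac{S}{3}$)
$I = - \frac{17}{6}$ ($I = \frac{\frac{1}{3} \left(-1\right) 34}{4} = \frac{\left(- \frac{1}{3}\right) 34}{4} = \frac{1}{4} \left(- \frac{34}{3}\right) = - \frac{17}{6} \approx -2.8333$)
$118 I + 38 = 118 \left(- \frac{17}{6}\right) + 38 = - \frac{1003}{3} + 38 = - \frac{889}{3}$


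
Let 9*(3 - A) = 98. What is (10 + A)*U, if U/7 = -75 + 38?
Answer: -4921/9 ≈ -546.78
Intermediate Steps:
U = -259 (U = 7*(-75 + 38) = 7*(-37) = -259)
A = -71/9 (A = 3 - 1/9*98 = 3 - 98/9 = -71/9 ≈ -7.8889)
(10 + A)*U = (10 - 71/9)*(-259) = (19/9)*(-259) = -4921/9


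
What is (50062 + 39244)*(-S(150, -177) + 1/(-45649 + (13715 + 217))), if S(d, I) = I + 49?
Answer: 51794609450/4531 ≈ 1.1431e+7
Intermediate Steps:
S(d, I) = 49 + I
(50062 + 39244)*(-S(150, -177) + 1/(-45649 + (13715 + 217))) = (50062 + 39244)*(-(49 - 177) + 1/(-45649 + (13715 + 217))) = 89306*(-1*(-128) + 1/(-45649 + 13932)) = 89306*(128 + 1/(-31717)) = 89306*(128 - 1/31717) = 89306*(4059775/31717) = 51794609450/4531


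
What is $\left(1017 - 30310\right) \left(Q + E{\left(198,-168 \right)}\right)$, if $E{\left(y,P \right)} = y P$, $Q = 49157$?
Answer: $-465553649$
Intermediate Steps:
$E{\left(y,P \right)} = P y$
$\left(1017 - 30310\right) \left(Q + E{\left(198,-168 \right)}\right) = \left(1017 - 30310\right) \left(49157 - 33264\right) = - 29293 \left(49157 - 33264\right) = \left(-29293\right) 15893 = -465553649$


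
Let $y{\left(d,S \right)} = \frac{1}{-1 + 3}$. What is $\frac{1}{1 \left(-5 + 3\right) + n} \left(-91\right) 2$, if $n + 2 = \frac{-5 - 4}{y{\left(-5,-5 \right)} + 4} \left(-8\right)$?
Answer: $- \frac{91}{6} \approx -15.167$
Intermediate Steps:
$y{\left(d,S \right)} = \frac{1}{2}$
$n = 14$ ($n = -2 + \frac{-5 - 4}{\frac{1}{2} + 4} \left(-8\right) = -2 + - \frac{9}{\frac{9}{2}} \left(-8\right) = -2 + \left(-9\right) \frac{2}{9} \left(-8\right) = -2 - -16 = -2 + 16 = 14$)
$\frac{1}{1 \left(-5 + 3\right) + n} \left(-91\right) 2 = \frac{1}{1 \left(-5 + 3\right) + 14} \left(-91\right) 2 = \frac{1}{1 \left(-2\right) + 14} \left(-91\right) 2 = \frac{1}{-2 + 14} \left(-91\right) 2 = \frac{1}{12} \left(-91\right) 2 = \left(- \frac{91}{12}\right) 2 = - \frac{91}{6}$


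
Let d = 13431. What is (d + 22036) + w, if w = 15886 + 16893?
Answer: 68246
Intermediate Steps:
w = 32779
(d + 22036) + w = (13431 + 22036) + 32779 = 35467 + 32779 = 68246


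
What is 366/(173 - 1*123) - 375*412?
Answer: -3862317/25 ≈ -1.5449e+5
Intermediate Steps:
366/(173 - 1*123) - 375*412 = 366/(173 - 123) - 154500 = 366/50 - 154500 = 366*(1/50) - 154500 = 183/25 - 154500 = -3862317/25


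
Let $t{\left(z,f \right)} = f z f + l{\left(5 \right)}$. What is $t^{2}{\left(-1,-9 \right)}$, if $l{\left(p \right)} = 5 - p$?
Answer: $6561$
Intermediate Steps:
$t{\left(z,f \right)} = z f^{2}$ ($t{\left(z,f \right)} = f z f + \left(5 - 5\right) = z f^{2} + \left(5 - 5\right) = z f^{2} + 0 = z f^{2}$)
$t^{2}{\left(-1,-9 \right)} = \left(- \left(-9\right)^{2}\right)^{2} = \left(\left(-1\right) 81\right)^{2} = \left(-81\right)^{2} = 6561$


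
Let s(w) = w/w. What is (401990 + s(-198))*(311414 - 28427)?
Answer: 113758227117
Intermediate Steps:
s(w) = 1
(401990 + s(-198))*(311414 - 28427) = (401990 + 1)*(311414 - 28427) = 401991*282987 = 113758227117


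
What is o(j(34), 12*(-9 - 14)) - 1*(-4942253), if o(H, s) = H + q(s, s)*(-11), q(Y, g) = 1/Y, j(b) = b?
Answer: 1364071223/276 ≈ 4.9423e+6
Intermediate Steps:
o(H, s) = H - 11/s
o(j(34), 12*(-9 - 14)) - 1*(-4942253) = (34 - 11*1/(12*(-9 - 14))) - 1*(-4942253) = (34 - 11/(12*(-23))) + 4942253 = (34 - 11/(-276)) + 4942253 = (34 - 11*(-1/276)) + 4942253 = (34 + 11/276) + 4942253 = 9395/276 + 4942253 = 1364071223/276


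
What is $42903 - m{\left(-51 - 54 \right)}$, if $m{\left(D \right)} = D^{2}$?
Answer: $31878$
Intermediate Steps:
$42903 - m{\left(-51 - 54 \right)} = 42903 - \left(-51 - 54\right)^{2} = 42903 - \left(-105\right)^{2} = 42903 - 11025 = 31878$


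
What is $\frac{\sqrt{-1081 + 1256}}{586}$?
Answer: $\frac{5 \sqrt{7}}{586} \approx 0.022575$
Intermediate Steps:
$\frac{\sqrt{-1081 + 1256}}{586} = \sqrt{175} \cdot \frac{1}{586} = 5 \sqrt{7} \cdot \frac{1}{586} = \frac{5 \sqrt{7}}{586}$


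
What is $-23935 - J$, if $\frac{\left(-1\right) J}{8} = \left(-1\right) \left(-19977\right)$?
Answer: $135881$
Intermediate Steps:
$J = -159816$ ($J = - 8 \left(\left(-1\right) \left(-19977\right)\right) = \left(-8\right) 19977 = -159816$)
$-23935 - J = -23935 - -159816 = -23935 + 159816 = 135881$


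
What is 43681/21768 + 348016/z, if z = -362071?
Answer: 8240011063/7881561528 ≈ 1.0455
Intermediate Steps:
43681/21768 + 348016/z = 43681/21768 + 348016/(-362071) = 43681*(1/21768) + 348016*(-1/362071) = 43681/21768 - 348016/362071 = 8240011063/7881561528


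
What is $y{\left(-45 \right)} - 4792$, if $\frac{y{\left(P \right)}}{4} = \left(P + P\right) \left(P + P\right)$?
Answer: $27608$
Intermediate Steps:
$y{\left(P \right)} = 16 P^{2}$ ($y{\left(P \right)} = 4 \left(P + P\right) \left(P + P\right) = 4 \cdot 2 P 2 P = 4 \cdot 4 P^{2} = 16 P^{2}$)
$y{\left(-45 \right)} - 4792 = 16 \left(-45\right)^{2} - 4792 = 16 \cdot 2025 - 4792 = 32400 - 4792 = 27608$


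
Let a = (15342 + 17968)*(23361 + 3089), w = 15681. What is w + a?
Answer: 881065181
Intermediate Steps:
a = 881049500 (a = 33310*26450 = 881049500)
w + a = 15681 + 881049500 = 881065181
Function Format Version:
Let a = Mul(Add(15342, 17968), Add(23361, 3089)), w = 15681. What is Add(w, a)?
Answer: 881065181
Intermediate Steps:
a = 881049500 (a = Mul(33310, 26450) = 881049500)
Add(w, a) = Add(15681, 881049500) = 881065181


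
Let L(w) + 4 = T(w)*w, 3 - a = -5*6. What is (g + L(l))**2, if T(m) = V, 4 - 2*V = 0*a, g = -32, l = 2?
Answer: 1024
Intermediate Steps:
a = 33 (a = 3 - (-5)*6 = 3 - 1*(-30) = 3 + 30 = 33)
V = 2 (V = 2 - 0*33 = 2 - 1/2*0 = 2 + 0 = 2)
T(m) = 2
L(w) = -4 + 2*w
(g + L(l))**2 = (-32 + (-4 + 2*2))**2 = (-32 + (-4 + 4))**2 = (-32 + 0)**2 = (-32)**2 = 1024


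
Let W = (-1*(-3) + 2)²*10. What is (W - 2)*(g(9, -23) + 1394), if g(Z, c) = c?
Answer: 340008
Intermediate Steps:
W = 250 (W = (3 + 2)²*10 = 5²*10 = 25*10 = 250)
(W - 2)*(g(9, -23) + 1394) = (250 - 2)*(-23 + 1394) = 248*1371 = 340008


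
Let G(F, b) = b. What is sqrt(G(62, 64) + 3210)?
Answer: sqrt(3274) ≈ 57.219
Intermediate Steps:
sqrt(G(62, 64) + 3210) = sqrt(64 + 3210) = sqrt(3274)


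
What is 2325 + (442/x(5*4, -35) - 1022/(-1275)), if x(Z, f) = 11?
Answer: 33182917/14025 ≈ 2366.0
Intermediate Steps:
2325 + (442/x(5*4, -35) - 1022/(-1275)) = 2325 + (442/11 - 1022/(-1275)) = 2325 + (442*(1/11) - 1022*(-1/1275)) = 2325 + (442/11 + 1022/1275) = 2325 + 574792/14025 = 33182917/14025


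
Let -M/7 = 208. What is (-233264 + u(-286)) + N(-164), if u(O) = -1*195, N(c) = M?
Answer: -234915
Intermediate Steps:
M = -1456 (M = -7*208 = -1456)
N(c) = -1456
u(O) = -195
(-233264 + u(-286)) + N(-164) = (-233264 - 195) - 1456 = -233459 - 1456 = -234915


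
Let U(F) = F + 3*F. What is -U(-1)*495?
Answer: 1980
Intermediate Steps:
U(F) = 4*F
-U(-1)*495 = -4*(-1)*495 = -(-4)*495 = -1*(-1980) = 1980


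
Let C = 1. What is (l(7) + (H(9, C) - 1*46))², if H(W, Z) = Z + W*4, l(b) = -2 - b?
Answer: 324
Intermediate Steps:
H(W, Z) = Z + 4*W
(l(7) + (H(9, C) - 1*46))² = ((-2 - 1*7) + ((1 + 4*9) - 1*46))² = ((-2 - 7) + ((1 + 36) - 46))² = (-9 + (37 - 46))² = (-9 - 9)² = (-18)² = 324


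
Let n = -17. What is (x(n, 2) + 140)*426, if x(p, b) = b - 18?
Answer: 52824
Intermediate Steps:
x(p, b) = -18 + b
(x(n, 2) + 140)*426 = ((-18 + 2) + 140)*426 = (-16 + 140)*426 = 124*426 = 52824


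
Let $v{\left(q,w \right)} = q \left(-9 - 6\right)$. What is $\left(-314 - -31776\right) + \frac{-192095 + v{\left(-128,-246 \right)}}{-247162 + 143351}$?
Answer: $\frac{3266291857}{103811} \approx 31464.0$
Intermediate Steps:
$v{\left(q,w \right)} = - 15 q$ ($v{\left(q,w \right)} = q \left(-15\right) = - 15 q$)
$\left(-314 - -31776\right) + \frac{-192095 + v{\left(-128,-246 \right)}}{-247162 + 143351} = \left(-314 - -31776\right) + \frac{-192095 - -1920}{-247162 + 143351} = \left(-314 + 31776\right) + \frac{-192095 + 1920}{-103811} = 31462 - - \frac{190175}{103811} = 31462 + \frac{190175}{103811} = \frac{3266291857}{103811}$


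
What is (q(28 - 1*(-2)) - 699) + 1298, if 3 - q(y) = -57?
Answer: 659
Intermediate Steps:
q(y) = 60 (q(y) = 3 - 1*(-57) = 3 + 57 = 60)
(q(28 - 1*(-2)) - 699) + 1298 = (60 - 699) + 1298 = -639 + 1298 = 659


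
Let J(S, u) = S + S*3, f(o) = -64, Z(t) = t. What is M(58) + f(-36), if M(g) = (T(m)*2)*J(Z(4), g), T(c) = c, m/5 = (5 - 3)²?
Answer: 576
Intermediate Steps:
m = 20 (m = 5*(5 - 3)² = 5*2² = 5*4 = 20)
J(S, u) = 4*S (J(S, u) = S + 3*S = 4*S)
M(g) = 640 (M(g) = (20*2)*(4*4) = 40*16 = 640)
M(58) + f(-36) = 640 - 64 = 576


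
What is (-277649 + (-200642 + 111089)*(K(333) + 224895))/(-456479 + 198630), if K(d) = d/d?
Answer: 20140389137/257849 ≈ 78109.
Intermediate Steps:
K(d) = 1
(-277649 + (-200642 + 111089)*(K(333) + 224895))/(-456479 + 198630) = (-277649 + (-200642 + 111089)*(1 + 224895))/(-456479 + 198630) = (-277649 - 89553*224896)/(-257849) = (-277649 - 20140111488)*(-1/257849) = -20140389137*(-1/257849) = 20140389137/257849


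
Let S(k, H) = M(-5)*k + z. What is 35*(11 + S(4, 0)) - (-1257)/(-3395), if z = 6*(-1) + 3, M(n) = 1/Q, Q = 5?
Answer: 1044403/3395 ≈ 307.63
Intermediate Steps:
M(n) = ⅕ (M(n) = 1/5 = ⅕)
z = -3 (z = -6 + 3 = -3)
S(k, H) = -3 + k/5 (S(k, H) = k/5 - 3 = -3 + k/5)
35*(11 + S(4, 0)) - (-1257)/(-3395) = 35*(11 + (-3 + (⅕)*4)) - (-1257)/(-3395) = 35*(11 + (-3 + ⅘)) - (-1257)*(-1)/3395 = 35*(11 - 11/5) - 1*1257/3395 = 35*(44/5) - 1257/3395 = 308 - 1257/3395 = 1044403/3395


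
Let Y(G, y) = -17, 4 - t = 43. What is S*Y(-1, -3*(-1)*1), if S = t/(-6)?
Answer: -221/2 ≈ -110.50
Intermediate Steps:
t = -39 (t = 4 - 1*43 = 4 - 43 = -39)
S = 13/2 (S = -39/(-6) = -39*(-⅙) = 13/2 ≈ 6.5000)
S*Y(-1, -3*(-1)*1) = (13/2)*(-17) = -221/2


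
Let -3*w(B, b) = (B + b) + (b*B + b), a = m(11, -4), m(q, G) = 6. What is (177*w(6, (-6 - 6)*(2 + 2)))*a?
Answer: 133812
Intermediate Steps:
a = 6
w(B, b) = -2*b/3 - B/3 - B*b/3 (w(B, b) = -((B + b) + (b*B + b))/3 = -((B + b) + (B*b + b))/3 = -((B + b) + (b + B*b))/3 = -(B + 2*b + B*b)/3 = -2*b/3 - B/3 - B*b/3)
(177*w(6, (-6 - 6)*(2 + 2)))*a = (177*(-2*(-6 - 6)*(2 + 2)/3 - 1/3*6 - 1/3*6*(-6 - 6)*(2 + 2)))*6 = (177*(-(-8)*4 - 2 - 1/3*6*(-12*4)))*6 = (177*(-2/3*(-48) - 2 - 1/3*6*(-48)))*6 = (177*(32 - 2 + 96))*6 = (177*126)*6 = 22302*6 = 133812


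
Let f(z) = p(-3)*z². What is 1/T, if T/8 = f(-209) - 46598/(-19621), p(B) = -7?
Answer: -19621/47995261672 ≈ -4.0881e-7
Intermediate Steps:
f(z) = -7*z²
T = -47995261672/19621 (T = 8*(-7*(-209)² - 46598/(-19621)) = 8*(-7*43681 - 46598*(-1)/19621) = 8*(-305767 - 1*(-46598/19621)) = 8*(-305767 + 46598/19621) = 8*(-5999407709/19621) = -47995261672/19621 ≈ -2.4461e+6)
1/T = 1/(-47995261672/19621) = -19621/47995261672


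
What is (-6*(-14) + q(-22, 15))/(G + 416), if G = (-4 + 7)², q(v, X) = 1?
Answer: ⅕ ≈ 0.20000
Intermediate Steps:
G = 9 (G = 3² = 9)
(-6*(-14) + q(-22, 15))/(G + 416) = (-6*(-14) + 1)/(9 + 416) = (84 + 1)/425 = 85*(1/425) = ⅕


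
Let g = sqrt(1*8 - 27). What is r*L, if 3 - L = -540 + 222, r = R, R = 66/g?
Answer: -21186*I*sqrt(19)/19 ≈ -4860.4*I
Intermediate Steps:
g = I*sqrt(19) (g = sqrt(8 - 27) = sqrt(-19) = I*sqrt(19) ≈ 4.3589*I)
R = -66*I*sqrt(19)/19 (R = 66/((I*sqrt(19))) = 66*(-I*sqrt(19)/19) = -66*I*sqrt(19)/19 ≈ -15.141*I)
r = -66*I*sqrt(19)/19 ≈ -15.141*I
L = 321 (L = 3 - (-540 + 222) = 3 - 1*(-318) = 3 + 318 = 321)
r*L = -66*I*sqrt(19)/19*321 = -21186*I*sqrt(19)/19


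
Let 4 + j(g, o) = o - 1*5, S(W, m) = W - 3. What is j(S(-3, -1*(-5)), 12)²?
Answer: 9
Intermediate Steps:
S(W, m) = -3 + W
j(g, o) = -9 + o (j(g, o) = -4 + (o - 1*5) = -4 + (o - 5) = -4 + (-5 + o) = -9 + o)
j(S(-3, -1*(-5)), 12)² = (-9 + 12)² = 3² = 9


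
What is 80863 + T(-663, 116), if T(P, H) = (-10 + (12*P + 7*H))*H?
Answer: -749001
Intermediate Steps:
T(P, H) = H*(-10 + 7*H + 12*P) (T(P, H) = (-10 + (7*H + 12*P))*H = (-10 + 7*H + 12*P)*H = H*(-10 + 7*H + 12*P))
80863 + T(-663, 116) = 80863 + 116*(-10 + 7*116 + 12*(-663)) = 80863 + 116*(-10 + 812 - 7956) = 80863 + 116*(-7154) = 80863 - 829864 = -749001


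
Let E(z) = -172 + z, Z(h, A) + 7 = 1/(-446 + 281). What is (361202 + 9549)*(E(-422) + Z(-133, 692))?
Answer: -36765893666/165 ≈ -2.2282e+8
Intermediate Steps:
Z(h, A) = -1156/165 (Z(h, A) = -7 + 1/(-446 + 281) = -7 + 1/(-165) = -7 - 1/165 = -1156/165)
(361202 + 9549)*(E(-422) + Z(-133, 692)) = (361202 + 9549)*((-172 - 422) - 1156/165) = 370751*(-594 - 1156/165) = 370751*(-99166/165) = -36765893666/165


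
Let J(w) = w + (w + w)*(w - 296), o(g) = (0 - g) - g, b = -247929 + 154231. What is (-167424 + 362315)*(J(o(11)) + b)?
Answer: -15538269648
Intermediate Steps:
b = -93698
o(g) = -2*g (o(g) = -g - g = -2*g)
J(w) = w + 2*w*(-296 + w) (J(w) = w + (2*w)*(-296 + w) = w + 2*w*(-296 + w))
(-167424 + 362315)*(J(o(11)) + b) = (-167424 + 362315)*((-2*11)*(-591 + 2*(-2*11)) - 93698) = 194891*(-22*(-591 + 2*(-22)) - 93698) = 194891*(-22*(-591 - 44) - 93698) = 194891*(-22*(-635) - 93698) = 194891*(13970 - 93698) = 194891*(-79728) = -15538269648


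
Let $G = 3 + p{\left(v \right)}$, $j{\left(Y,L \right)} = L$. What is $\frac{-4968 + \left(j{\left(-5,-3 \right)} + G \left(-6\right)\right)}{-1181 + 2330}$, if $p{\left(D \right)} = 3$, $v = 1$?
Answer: $- \frac{1669}{383} \approx -4.3577$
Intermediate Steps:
$G = 6$ ($G = 3 + 3 = 6$)
$\frac{-4968 + \left(j{\left(-5,-3 \right)} + G \left(-6\right)\right)}{-1181 + 2330} = \frac{-4968 + \left(-3 + 6 \left(-6\right)\right)}{-1181 + 2330} = \frac{-4968 - 39}{1149} = \left(-4968 - 39\right) \frac{1}{1149} = \left(-5007\right) \frac{1}{1149} = - \frac{1669}{383}$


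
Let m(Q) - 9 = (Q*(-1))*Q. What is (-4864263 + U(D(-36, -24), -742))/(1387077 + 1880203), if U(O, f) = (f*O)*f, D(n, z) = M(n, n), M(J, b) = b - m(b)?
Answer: 683891301/3267280 ≈ 209.32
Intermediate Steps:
m(Q) = 9 - Q² (m(Q) = 9 + (Q*(-1))*Q = 9 + (-Q)*Q = 9 - Q²)
M(J, b) = -9 + b + b² (M(J, b) = b - (9 - b²) = b + (-9 + b²) = -9 + b + b²)
D(n, z) = -9 + n + n²
U(O, f) = O*f² (U(O, f) = (O*f)*f = O*f²)
(-4864263 + U(D(-36, -24), -742))/(1387077 + 1880203) = (-4864263 + (-9 - 36 + (-36)²)*(-742)²)/(1387077 + 1880203) = (-4864263 + (-9 - 36 + 1296)*550564)/3267280 = (-4864263 + 1251*550564)*(1/3267280) = (-4864263 + 688755564)*(1/3267280) = 683891301*(1/3267280) = 683891301/3267280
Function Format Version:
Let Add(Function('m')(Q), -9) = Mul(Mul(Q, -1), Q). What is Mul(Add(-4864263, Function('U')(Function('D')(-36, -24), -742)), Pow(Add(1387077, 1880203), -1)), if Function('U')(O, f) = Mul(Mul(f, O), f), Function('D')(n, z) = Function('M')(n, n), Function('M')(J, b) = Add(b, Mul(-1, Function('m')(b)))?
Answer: Rational(683891301, 3267280) ≈ 209.32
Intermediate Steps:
Function('m')(Q) = Add(9, Mul(-1, Pow(Q, 2))) (Function('m')(Q) = Add(9, Mul(Mul(Q, -1), Q)) = Add(9, Mul(Mul(-1, Q), Q)) = Add(9, Mul(-1, Pow(Q, 2))))
Function('M')(J, b) = Add(-9, b, Pow(b, 2)) (Function('M')(J, b) = Add(b, Mul(-1, Add(9, Mul(-1, Pow(b, 2))))) = Add(b, Add(-9, Pow(b, 2))) = Add(-9, b, Pow(b, 2)))
Function('D')(n, z) = Add(-9, n, Pow(n, 2))
Function('U')(O, f) = Mul(O, Pow(f, 2)) (Function('U')(O, f) = Mul(Mul(O, f), f) = Mul(O, Pow(f, 2)))
Mul(Add(-4864263, Function('U')(Function('D')(-36, -24), -742)), Pow(Add(1387077, 1880203), -1)) = Mul(Add(-4864263, Mul(Add(-9, -36, Pow(-36, 2)), Pow(-742, 2))), Pow(Add(1387077, 1880203), -1)) = Mul(Add(-4864263, Mul(Add(-9, -36, 1296), 550564)), Pow(3267280, -1)) = Mul(Add(-4864263, Mul(1251, 550564)), Rational(1, 3267280)) = Mul(Add(-4864263, 688755564), Rational(1, 3267280)) = Mul(683891301, Rational(1, 3267280)) = Rational(683891301, 3267280)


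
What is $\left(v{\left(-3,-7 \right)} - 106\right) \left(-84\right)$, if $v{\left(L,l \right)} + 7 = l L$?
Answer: $7728$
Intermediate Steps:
$v{\left(L,l \right)} = -7 + L l$ ($v{\left(L,l \right)} = -7 + l L = -7 + L l$)
$\left(v{\left(-3,-7 \right)} - 106\right) \left(-84\right) = \left(\left(-7 - -21\right) - 106\right) \left(-84\right) = \left(\left(-7 + 21\right) - 106\right) \left(-84\right) = \left(14 - 106\right) \left(-84\right) = \left(-92\right) \left(-84\right) = 7728$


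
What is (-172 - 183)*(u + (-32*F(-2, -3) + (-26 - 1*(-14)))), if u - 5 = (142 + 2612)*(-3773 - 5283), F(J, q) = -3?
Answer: 8853747925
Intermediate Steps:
u = -24940219 (u = 5 + (142 + 2612)*(-3773 - 5283) = 5 + 2754*(-9056) = 5 - 24940224 = -24940219)
(-172 - 183)*(u + (-32*F(-2, -3) + (-26 - 1*(-14)))) = (-172 - 183)*(-24940219 + (-32*(-3) + (-26 - 1*(-14)))) = -355*(-24940219 + (96 + (-26 + 14))) = -355*(-24940219 + (96 - 12)) = -355*(-24940219 + 84) = -355*(-24940135) = 8853747925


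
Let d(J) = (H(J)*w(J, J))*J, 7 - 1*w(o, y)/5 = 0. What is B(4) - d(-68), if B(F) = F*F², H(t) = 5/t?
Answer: -111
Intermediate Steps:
w(o, y) = 35 (w(o, y) = 35 - 5*0 = 35 + 0 = 35)
d(J) = 175 (d(J) = ((5/J)*35)*J = (175/J)*J = 175)
B(F) = F³
B(4) - d(-68) = 4³ - 1*175 = 64 - 175 = -111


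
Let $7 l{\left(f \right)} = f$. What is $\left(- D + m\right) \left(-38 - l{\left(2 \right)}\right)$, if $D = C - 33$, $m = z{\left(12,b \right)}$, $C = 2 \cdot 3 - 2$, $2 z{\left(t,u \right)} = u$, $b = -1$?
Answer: $- \frac{7638}{7} \approx -1091.1$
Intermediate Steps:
$l{\left(f \right)} = \frac{f}{7}$
$z{\left(t,u \right)} = \frac{u}{2}$
$C = 4$ ($C = 6 - 2 = 4$)
$m = - \frac{1}{2}$ ($m = \frac{1}{2} \left(-1\right) = - \frac{1}{2} \approx -0.5$)
$D = -29$ ($D = 4 - 33 = -29$)
$\left(- D + m\right) \left(-38 - l{\left(2 \right)}\right) = \left(\left(-1\right) \left(-29\right) - \frac{1}{2}\right) \left(-38 - \frac{1}{7} \cdot 2\right) = \left(29 - \frac{1}{2}\right) \left(-38 - \frac{2}{7}\right) = \frac{57 \left(-38 - \frac{2}{7}\right)}{2} = \frac{57}{2} \left(- \frac{268}{7}\right) = - \frac{7638}{7}$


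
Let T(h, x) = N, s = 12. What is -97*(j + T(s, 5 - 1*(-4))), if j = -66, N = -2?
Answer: 6596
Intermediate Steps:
T(h, x) = -2
-97*(j + T(s, 5 - 1*(-4))) = -97*(-66 - 2) = -97*(-68) = 6596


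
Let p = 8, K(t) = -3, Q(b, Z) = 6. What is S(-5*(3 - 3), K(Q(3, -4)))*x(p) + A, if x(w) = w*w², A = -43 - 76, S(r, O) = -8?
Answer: -4215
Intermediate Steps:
A = -119
x(w) = w³
S(-5*(3 - 3), K(Q(3, -4)))*x(p) + A = -8*8³ - 119 = -8*512 - 119 = -4096 - 119 = -4215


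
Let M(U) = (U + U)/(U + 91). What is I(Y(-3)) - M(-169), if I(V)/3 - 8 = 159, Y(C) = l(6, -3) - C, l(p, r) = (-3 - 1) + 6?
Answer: 1490/3 ≈ 496.67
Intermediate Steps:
l(p, r) = 2 (l(p, r) = -4 + 6 = 2)
Y(C) = 2 - C
I(V) = 501 (I(V) = 24 + 3*159 = 24 + 477 = 501)
M(U) = 2*U/(91 + U) (M(U) = (2*U)/(91 + U) = 2*U/(91 + U))
I(Y(-3)) - M(-169) = 501 - 2*(-169)/(91 - 169) = 501 - 2*(-169)/(-78) = 501 - 2*(-169)*(-1)/78 = 501 - 1*13/3 = 501 - 13/3 = 1490/3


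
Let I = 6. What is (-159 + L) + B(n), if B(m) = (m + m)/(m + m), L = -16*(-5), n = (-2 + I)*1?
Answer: -78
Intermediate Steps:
n = 4 (n = (-2 + 6)*1 = 4*1 = 4)
L = 80
B(m) = 1 (B(m) = (2*m)/((2*m)) = (2*m)*(1/(2*m)) = 1)
(-159 + L) + B(n) = (-159 + 80) + 1 = -79 + 1 = -78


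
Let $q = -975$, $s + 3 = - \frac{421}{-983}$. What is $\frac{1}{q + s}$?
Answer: $- \frac{983}{960953} \approx -0.0010229$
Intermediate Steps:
$s = - \frac{2528}{983}$ ($s = -3 - \frac{421}{-983} = -3 - - \frac{421}{983} = -3 + \frac{421}{983} = - \frac{2528}{983} \approx -2.5717$)
$\frac{1}{q + s} = \frac{1}{-975 - \frac{2528}{983}} = \frac{1}{- \frac{960953}{983}} = - \frac{983}{960953}$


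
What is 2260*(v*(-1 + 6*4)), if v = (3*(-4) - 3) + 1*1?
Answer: -727720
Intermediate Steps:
v = -14 (v = (-12 - 3) + 1 = -15 + 1 = -14)
2260*(v*(-1 + 6*4)) = 2260*(-14*(-1 + 6*4)) = 2260*(-14*(-1 + 24)) = 2260*(-14*23) = 2260*(-322) = -727720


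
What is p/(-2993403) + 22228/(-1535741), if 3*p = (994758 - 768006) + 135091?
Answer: -755309216315/13791275149869 ≈ -0.054767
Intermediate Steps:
p = 361843/3 (p = ((994758 - 768006) + 135091)/3 = (226752 + 135091)/3 = (⅓)*361843 = 361843/3 ≈ 1.2061e+5)
p/(-2993403) + 22228/(-1535741) = (361843/3)/(-2993403) + 22228/(-1535741) = (361843/3)*(-1/2993403) + 22228*(-1/1535741) = -361843/8980209 - 22228/1535741 = -755309216315/13791275149869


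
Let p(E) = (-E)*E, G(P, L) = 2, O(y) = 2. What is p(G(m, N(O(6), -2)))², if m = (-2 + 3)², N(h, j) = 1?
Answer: 16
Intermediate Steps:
m = 1 (m = 1² = 1)
p(E) = -E²
p(G(m, N(O(6), -2)))² = (-1*2²)² = (-1*4)² = (-4)² = 16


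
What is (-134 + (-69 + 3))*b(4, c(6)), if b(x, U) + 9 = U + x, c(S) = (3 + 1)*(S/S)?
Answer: 200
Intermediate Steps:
c(S) = 4 (c(S) = 4*1 = 4)
b(x, U) = -9 + U + x (b(x, U) = -9 + (U + x) = -9 + U + x)
(-134 + (-69 + 3))*b(4, c(6)) = (-134 + (-69 + 3))*(-9 + 4 + 4) = (-134 - 66)*(-1) = -200*(-1) = 200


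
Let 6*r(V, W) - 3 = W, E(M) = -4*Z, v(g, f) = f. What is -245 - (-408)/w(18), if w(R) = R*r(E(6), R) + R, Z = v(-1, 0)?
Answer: -6479/27 ≈ -239.96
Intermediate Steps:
Z = 0
E(M) = 0 (E(M) = -4*0 = 0)
r(V, W) = 1/2 + W/6
w(R) = R + R*(1/2 + R/6) (w(R) = R*(1/2 + R/6) + R = R + R*(1/2 + R/6))
-245 - (-408)/w(18) = -245 - (-408)/((1/6)*18*(9 + 18)) = -245 - (-408)/((1/6)*18*27) = -245 - (-408)/81 = -245 - 1*(-136/27) = -245 + 136/27 = -6479/27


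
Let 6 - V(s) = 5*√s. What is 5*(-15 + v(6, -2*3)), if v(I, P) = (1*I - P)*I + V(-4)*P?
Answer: 105 + 300*I ≈ 105.0 + 300.0*I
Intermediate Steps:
V(s) = 6 - 5*√s
v(I, P) = I*(I - P) + P*(6 - 10*I) (v(I, P) = (1*I - P)*I + (6 - 10*I)*P = (I - P)*I + (6 - 10*I)*P = I*(I - P) + (6 - 10*I)*P = I*(I - P) + P*(6 - 10*I))
5*(-15 + v(6, -2*3)) = 5*(-15 + (6² + (-2*3)*(6 - 10*I) - 1*6*(-2*3))) = 5*(-15 + (36 - 6*(6 - 10*I) - 1*6*(-6))) = 5*(-15 + (36 + (-36 + 60*I) + 36)) = 5*(-15 + (36 + 60*I)) = 5*(21 + 60*I) = 105 + 300*I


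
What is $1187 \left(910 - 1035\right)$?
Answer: $-148375$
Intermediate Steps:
$1187 \left(910 - 1035\right) = 1187 \left(-125\right) = -148375$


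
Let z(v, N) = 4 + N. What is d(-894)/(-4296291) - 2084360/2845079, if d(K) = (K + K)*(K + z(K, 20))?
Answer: -4460236066000/4074429100663 ≈ -1.0947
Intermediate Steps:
d(K) = 2*K*(24 + K) (d(K) = (K + K)*(K + (4 + 20)) = (2*K)*(K + 24) = (2*K)*(24 + K) = 2*K*(24 + K))
d(-894)/(-4296291) - 2084360/2845079 = (2*(-894)*(24 - 894))/(-4296291) - 2084360/2845079 = (2*(-894)*(-870))*(-1/4296291) - 2084360*1/2845079 = 1555560*(-1/4296291) - 2084360/2845079 = -518520/1432097 - 2084360/2845079 = -4460236066000/4074429100663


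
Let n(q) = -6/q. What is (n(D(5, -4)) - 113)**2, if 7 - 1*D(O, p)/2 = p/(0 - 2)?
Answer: 322624/25 ≈ 12905.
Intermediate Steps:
D(O, p) = 14 + p (D(O, p) = 14 - 2*p/(0 - 2) = 14 - 2*p/(-2) = 14 - 2*p*(-1)/2 = 14 - (-1)*p = 14 + p)
(n(D(5, -4)) - 113)**2 = (-6/(14 - 4) - 113)**2 = (-6/10 - 113)**2 = (-6*1/10 - 113)**2 = (-3/5 - 113)**2 = (-568/5)**2 = 322624/25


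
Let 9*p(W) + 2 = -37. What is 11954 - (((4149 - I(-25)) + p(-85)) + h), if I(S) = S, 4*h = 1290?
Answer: 44771/6 ≈ 7461.8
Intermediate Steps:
h = 645/2 (h = (¼)*1290 = 645/2 ≈ 322.50)
p(W) = -13/3 (p(W) = -2/9 + (⅑)*(-37) = -2/9 - 37/9 = -13/3)
11954 - (((4149 - I(-25)) + p(-85)) + h) = 11954 - (((4149 - 1*(-25)) - 13/3) + 645/2) = 11954 - (((4149 + 25) - 13/3) + 645/2) = 11954 - ((4174 - 13/3) + 645/2) = 11954 - (12509/3 + 645/2) = 11954 - 1*26953/6 = 11954 - 26953/6 = 44771/6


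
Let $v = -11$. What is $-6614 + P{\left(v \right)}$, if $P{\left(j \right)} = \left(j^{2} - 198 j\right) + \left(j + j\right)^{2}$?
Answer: $-3831$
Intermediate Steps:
$P{\left(j \right)} = - 198 j + 5 j^{2}$ ($P{\left(j \right)} = \left(j^{2} - 198 j\right) + \left(2 j\right)^{2} = \left(j^{2} - 198 j\right) + 4 j^{2} = - 198 j + 5 j^{2}$)
$-6614 + P{\left(v \right)} = -6614 - 11 \left(-198 + 5 \left(-11\right)\right) = -6614 - 11 \left(-198 - 55\right) = -6614 - -2783 = -6614 + 2783 = -3831$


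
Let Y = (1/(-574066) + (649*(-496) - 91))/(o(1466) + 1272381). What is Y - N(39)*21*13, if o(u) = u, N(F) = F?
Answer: -7786040512382265/731272251902 ≈ -10647.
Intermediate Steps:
Y = -184846381671/731272251902 (Y = (1/(-574066) + (649*(-496) - 91))/(1466 + 1272381) = (-1/574066 + (-321904 - 91))/1273847 = (-1/574066 - 321995)*(1/1273847) = -184846381671/574066*1/1273847 = -184846381671/731272251902 ≈ -0.25277)
Y - N(39)*21*13 = -184846381671/731272251902 - 39*21*13 = -184846381671/731272251902 - 39*273 = -184846381671/731272251902 - 1*10647 = -184846381671/731272251902 - 10647 = -7786040512382265/731272251902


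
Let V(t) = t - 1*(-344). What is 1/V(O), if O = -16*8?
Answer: 1/216 ≈ 0.0046296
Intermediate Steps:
O = -128
V(t) = 344 + t (V(t) = t + 344 = 344 + t)
1/V(O) = 1/(344 - 128) = 1/216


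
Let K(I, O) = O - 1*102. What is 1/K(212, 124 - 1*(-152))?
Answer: 1/174 ≈ 0.0057471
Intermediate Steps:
K(I, O) = -102 + O (K(I, O) = O - 102 = -102 + O)
1/K(212, 124 - 1*(-152)) = 1/(-102 + (124 - 1*(-152))) = 1/(-102 + (124 + 152)) = 1/(-102 + 276) = 1/174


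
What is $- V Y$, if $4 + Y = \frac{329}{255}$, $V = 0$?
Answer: $0$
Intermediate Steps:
$Y = - \frac{691}{255}$ ($Y = -4 + \frac{329}{255} = - \frac{691}{255} \approx -2.7098$)
$- V Y = - \frac{0 \left(-691\right)}{255} = \left(-1\right) 0 = 0$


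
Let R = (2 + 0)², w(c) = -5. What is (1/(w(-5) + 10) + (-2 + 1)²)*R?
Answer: 24/5 ≈ 4.8000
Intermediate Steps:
R = 4 (R = 2² = 4)
(1/(w(-5) + 10) + (-2 + 1)²)*R = (1/(-5 + 10) + (-2 + 1)²)*4 = (1/5 + (-1)²)*4 = (⅕ + 1)*4 = (6/5)*4 = 24/5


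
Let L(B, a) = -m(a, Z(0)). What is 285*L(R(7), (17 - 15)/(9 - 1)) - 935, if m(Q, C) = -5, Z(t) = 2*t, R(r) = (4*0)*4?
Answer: 490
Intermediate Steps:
R(r) = 0 (R(r) = 0*4 = 0)
L(B, a) = 5 (L(B, a) = -1*(-5) = 5)
285*L(R(7), (17 - 15)/(9 - 1)) - 935 = 285*5 - 935 = 1425 - 935 = 490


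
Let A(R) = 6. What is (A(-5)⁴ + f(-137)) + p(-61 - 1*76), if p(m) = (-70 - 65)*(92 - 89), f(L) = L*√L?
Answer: 891 - 137*I*√137 ≈ 891.0 - 1603.5*I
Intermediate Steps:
f(L) = L^(3/2)
p(m) = -405 (p(m) = -135*3 = -405)
(A(-5)⁴ + f(-137)) + p(-61 - 1*76) = (6⁴ + (-137)^(3/2)) - 405 = (1296 - 137*I*√137) - 405 = 891 - 137*I*√137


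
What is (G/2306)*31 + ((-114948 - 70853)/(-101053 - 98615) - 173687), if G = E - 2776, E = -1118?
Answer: -5713938949153/32888172 ≈ -1.7374e+5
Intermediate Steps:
G = -3894 (G = -1118 - 2776 = -3894)
(G/2306)*31 + ((-114948 - 70853)/(-101053 - 98615) - 173687) = -3894/2306*31 + ((-114948 - 70853)/(-101053 - 98615) - 173687) = -3894*1/2306*31 + (-185801/(-199668) - 173687) = -1947/1153*31 + (-185801*(-1/199668) - 173687) = -60357/1153 + (26543/28524 - 173687) = -60357/1153 - 4954221445/28524 = -5713938949153/32888172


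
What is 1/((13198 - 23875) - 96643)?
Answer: -1/107320 ≈ -9.3179e-6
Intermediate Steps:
1/((13198 - 23875) - 96643) = 1/(-10677 - 96643) = 1/(-107320) = -1/107320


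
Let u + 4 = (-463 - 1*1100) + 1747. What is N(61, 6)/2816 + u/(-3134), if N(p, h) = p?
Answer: -157853/4412672 ≈ -0.035773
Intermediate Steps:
u = 180 (u = -4 + ((-463 - 1*1100) + 1747) = -4 + ((-463 - 1100) + 1747) = -4 + (-1563 + 1747) = -4 + 184 = 180)
N(61, 6)/2816 + u/(-3134) = 61/2816 + 180/(-3134) = 61*(1/2816) + 180*(-1/3134) = 61/2816 - 90/1567 = -157853/4412672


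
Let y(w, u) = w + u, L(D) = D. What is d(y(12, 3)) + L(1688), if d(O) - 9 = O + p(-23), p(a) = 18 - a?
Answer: 1753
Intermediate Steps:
y(w, u) = u + w
d(O) = 50 + O (d(O) = 9 + (O + (18 - 1*(-23))) = 9 + (O + (18 + 23)) = 9 + (O + 41) = 9 + (41 + O) = 50 + O)
d(y(12, 3)) + L(1688) = (50 + (3 + 12)) + 1688 = (50 + 15) + 1688 = 65 + 1688 = 1753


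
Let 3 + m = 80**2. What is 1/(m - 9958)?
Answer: -1/3561 ≈ -0.00028082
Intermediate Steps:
m = 6397 (m = -3 + 80**2 = -3 + 6400 = 6397)
1/(m - 9958) = 1/(6397 - 9958) = 1/(-3561) = -1/3561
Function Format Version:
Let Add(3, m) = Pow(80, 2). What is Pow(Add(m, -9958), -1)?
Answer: Rational(-1, 3561) ≈ -0.00028082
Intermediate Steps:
m = 6397 (m = Add(-3, Pow(80, 2)) = Add(-3, 6400) = 6397)
Pow(Add(m, -9958), -1) = Pow(Add(6397, -9958), -1) = Pow(-3561, -1) = Rational(-1, 3561)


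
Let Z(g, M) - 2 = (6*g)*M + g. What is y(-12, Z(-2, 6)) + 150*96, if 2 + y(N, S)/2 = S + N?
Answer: 14228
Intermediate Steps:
Z(g, M) = 2 + g + 6*M*g (Z(g, M) = 2 + ((6*g)*M + g) = 2 + (6*M*g + g) = 2 + (g + 6*M*g) = 2 + g + 6*M*g)
y(N, S) = -4 + 2*N + 2*S (y(N, S) = -4 + 2*(S + N) = -4 + 2*(N + S) = -4 + (2*N + 2*S) = -4 + 2*N + 2*S)
y(-12, Z(-2, 6)) + 150*96 = (-4 + 2*(-12) + 2*(2 - 2 + 6*6*(-2))) + 150*96 = (-4 - 24 + 2*(2 - 2 - 72)) + 14400 = (-4 - 24 + 2*(-72)) + 14400 = (-4 - 24 - 144) + 14400 = -172 + 14400 = 14228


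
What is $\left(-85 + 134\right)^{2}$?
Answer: $2401$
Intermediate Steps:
$\left(-85 + 134\right)^{2} = 49^{2} = 2401$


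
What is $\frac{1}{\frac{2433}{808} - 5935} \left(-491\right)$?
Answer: $\frac{396728}{4793047} \approx 0.082772$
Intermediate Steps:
$\frac{1}{\frac{2433}{808} - 5935} \left(-491\right) = \frac{1}{- \frac{4793047}{808}} \left(-491\right) = \left(- \frac{808}{4793047}\right) \left(-491\right) = \frac{396728}{4793047}$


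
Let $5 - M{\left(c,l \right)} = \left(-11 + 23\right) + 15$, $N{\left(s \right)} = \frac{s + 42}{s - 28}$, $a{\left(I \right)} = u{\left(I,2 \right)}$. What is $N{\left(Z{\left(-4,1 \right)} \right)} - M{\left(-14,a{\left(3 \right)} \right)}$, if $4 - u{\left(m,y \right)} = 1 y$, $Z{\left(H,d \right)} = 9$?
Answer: $\frac{367}{19} \approx 19.316$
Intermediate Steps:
$u{\left(m,y \right)} = 4 - y$ ($u{\left(m,y \right)} = 4 - 1 y = 4 - y$)
$a{\left(I \right)} = 2$ ($a{\left(I \right)} = 4 - 2 = 2$)
$N{\left(s \right)} = \frac{42 + s}{-28 + s}$
$M{\left(c,l \right)} = -22$ ($M{\left(c,l \right)} = 5 - \left(\left(-11 + 23\right) + 15\right) = 5 - \left(12 + 15\right) = 5 - 27 = -22$)
$N{\left(Z{\left(-4,1 \right)} \right)} - M{\left(-14,a{\left(3 \right)} \right)} = \frac{42 + 9}{-28 + 9} - -22 = \frac{1}{-19} \cdot 51 + 22 = \left(- \frac{1}{19}\right) 51 + 22 = - \frac{51}{19} + 22 = \frac{367}{19}$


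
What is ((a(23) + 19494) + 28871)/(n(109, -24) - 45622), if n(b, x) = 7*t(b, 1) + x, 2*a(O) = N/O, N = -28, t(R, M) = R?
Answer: -1112381/1032309 ≈ -1.0776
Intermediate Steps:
a(O) = -14/O (a(O) = (-28/O)/2 = -14/O)
n(b, x) = x + 7*b (n(b, x) = 7*b + x = x + 7*b)
((a(23) + 19494) + 28871)/(n(109, -24) - 45622) = ((-14/23 + 19494) + 28871)/((-24 + 7*109) - 45622) = ((-14*1/23 + 19494) + 28871)/((-24 + 763) - 45622) = ((-14/23 + 19494) + 28871)/(739 - 45622) = (448348/23 + 28871)/(-44883) = (1112381/23)*(-1/44883) = -1112381/1032309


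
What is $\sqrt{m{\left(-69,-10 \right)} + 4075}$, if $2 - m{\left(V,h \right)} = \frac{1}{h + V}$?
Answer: $\frac{2 \sqrt{6361159}}{79} \approx 63.852$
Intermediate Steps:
$m{\left(V,h \right)} = 2 - \frac{1}{V + h}$ ($m{\left(V,h \right)} = 2 - \frac{1}{h + V} = 2 - \frac{1}{V + h}$)
$\sqrt{m{\left(-69,-10 \right)} + 4075} = \sqrt{\frac{-1 + 2 \left(-69\right) + 2 \left(-10\right)}{-69 - 10} + 4075} = \sqrt{\frac{-1 - 138 - 20}{-79} + 4075} = \sqrt{\left(- \frac{1}{79}\right) \left(-159\right) + 4075} = \sqrt{\frac{159}{79} + 4075} = \sqrt{\frac{322084}{79}} = \frac{2 \sqrt{6361159}}{79}$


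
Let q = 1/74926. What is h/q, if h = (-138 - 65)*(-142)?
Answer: 2159816876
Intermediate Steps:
h = 28826 (h = -203*(-142) = 28826)
q = 1/74926 ≈ 1.3347e-5
h/q = 28826/(1/74926) = 28826*74926 = 2159816876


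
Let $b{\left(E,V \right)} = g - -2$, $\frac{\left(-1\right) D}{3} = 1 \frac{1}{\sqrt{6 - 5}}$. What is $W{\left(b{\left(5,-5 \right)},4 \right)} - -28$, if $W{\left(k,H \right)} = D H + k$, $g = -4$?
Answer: $14$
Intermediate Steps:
$D = -3$ ($D = - 3 \cdot 1 \frac{1}{\sqrt{6 - 5}} = - 3 \cdot 1 \frac{1}{\sqrt{1}} = - 3 \cdot 1 \cdot 1^{-1} = - 3 \cdot 1 \cdot 1 = \left(-3\right) 1 = -3$)
$b{\left(E,V \right)} = -2$ ($b{\left(E,V \right)} = -4 - -2 = -4 + 2 = -2$)
$W{\left(k,H \right)} = k - 3 H$ ($W{\left(k,H \right)} = - 3 H + k = k - 3 H$)
$W{\left(b{\left(5,-5 \right)},4 \right)} - -28 = \left(-2 - 12\right) - -28 = \left(-2 - 12\right) + 28 = -14 + 28 = 14$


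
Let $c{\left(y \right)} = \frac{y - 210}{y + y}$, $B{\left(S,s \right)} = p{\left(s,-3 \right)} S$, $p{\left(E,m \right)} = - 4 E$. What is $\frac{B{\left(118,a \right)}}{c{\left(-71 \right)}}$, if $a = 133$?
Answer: $- \frac{8914192}{281} \approx -31723.0$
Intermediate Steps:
$B{\left(S,s \right)} = - 4 S s$ ($B{\left(S,s \right)} = - 4 s S = - 4 S s$)
$c{\left(y \right)} = \frac{-210 + y}{2 y}$
$\frac{B{\left(118,a \right)}}{c{\left(-71 \right)}} = \frac{\left(-4\right) 118 \cdot 133}{\frac{1}{2} \frac{1}{-71} \left(-210 - 71\right)} = - \frac{62776}{\frac{1}{2} \left(- \frac{1}{71}\right) \left(-281\right)} = - \frac{62776}{\frac{281}{142}} = \left(-62776\right) \frac{142}{281} = - \frac{8914192}{281}$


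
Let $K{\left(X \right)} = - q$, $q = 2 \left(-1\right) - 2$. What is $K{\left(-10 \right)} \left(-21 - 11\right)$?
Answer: $-128$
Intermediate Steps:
$q = -4$ ($q = -2 - 2 = -4$)
$K{\left(X \right)} = 4$ ($K{\left(X \right)} = \left(-1\right) \left(-4\right) = 4$)
$K{\left(-10 \right)} \left(-21 - 11\right) = 4 \left(-21 - 11\right) = 4 \left(-32\right) = -128$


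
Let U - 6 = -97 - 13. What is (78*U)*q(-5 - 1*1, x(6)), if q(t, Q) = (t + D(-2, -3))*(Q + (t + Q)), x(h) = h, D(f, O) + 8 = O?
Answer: 827424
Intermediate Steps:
D(f, O) = -8 + O
U = -104 (U = 6 + (-97 - 13) = 6 - 110 = -104)
q(t, Q) = (-11 + t)*(t + 2*Q) (q(t, Q) = (t + (-8 - 3))*(Q + (t + Q)) = (t - 11)*(Q + (Q + t)) = (-11 + t)*(t + 2*Q))
(78*U)*q(-5 - 1*1, x(6)) = (78*(-104))*((-5 - 1*1)**2 - 22*6 - 11*(-5 - 1*1) + 2*6*(-5 - 1*1)) = -8112*((-5 - 1)**2 - 132 - 11*(-5 - 1) + 2*6*(-5 - 1)) = -8112*((-6)**2 - 132 - 11*(-6) + 2*6*(-6)) = -8112*(36 - 132 + 66 - 72) = -8112*(-102) = 827424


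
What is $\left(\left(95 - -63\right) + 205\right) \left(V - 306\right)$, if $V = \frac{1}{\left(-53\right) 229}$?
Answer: $- \frac{1348154049}{12137} \approx -1.1108 \cdot 10^{5}$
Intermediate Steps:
$V = - \frac{1}{12137}$ ($V = \left(- \frac{1}{53}\right) \frac{1}{229} = - \frac{1}{12137} \approx -8.2393 \cdot 10^{-5}$)
$\left(\left(95 - -63\right) + 205\right) \left(V - 306\right) = \left(\left(95 - -63\right) + 205\right) \left(- \frac{1}{12137} - 306\right) = \left(\left(95 + 63\right) + 205\right) \left(- \frac{3713923}{12137}\right) = \left(158 + 205\right) \left(- \frac{3713923}{12137}\right) = 363 \left(- \frac{3713923}{12137}\right) = - \frac{1348154049}{12137}$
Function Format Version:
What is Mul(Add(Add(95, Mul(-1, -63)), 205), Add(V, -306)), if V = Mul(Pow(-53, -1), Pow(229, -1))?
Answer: Rational(-1348154049, 12137) ≈ -1.1108e+5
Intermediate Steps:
V = Rational(-1, 12137) (V = Mul(Rational(-1, 53), Rational(1, 229)) = Rational(-1, 12137) ≈ -8.2393e-5)
Mul(Add(Add(95, Mul(-1, -63)), 205), Add(V, -306)) = Mul(Add(Add(95, Mul(-1, -63)), 205), Add(Rational(-1, 12137), -306)) = Mul(Add(Add(95, 63), 205), Rational(-3713923, 12137)) = Mul(Add(158, 205), Rational(-3713923, 12137)) = Mul(363, Rational(-3713923, 12137)) = Rational(-1348154049, 12137)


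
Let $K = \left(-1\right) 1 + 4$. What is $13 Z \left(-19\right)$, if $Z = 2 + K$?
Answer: $-1235$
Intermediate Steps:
$K = 3$ ($K = -1 + 4 = 3$)
$Z = 5$ ($Z = 2 + 3 = 5$)
$13 Z \left(-19\right) = 13 \cdot 5 \left(-19\right) = 65 \left(-19\right) = -1235$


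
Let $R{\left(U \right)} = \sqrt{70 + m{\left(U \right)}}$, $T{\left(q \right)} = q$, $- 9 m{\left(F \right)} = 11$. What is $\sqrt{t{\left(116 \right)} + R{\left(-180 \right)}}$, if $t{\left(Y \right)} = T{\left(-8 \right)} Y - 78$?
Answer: $\frac{\sqrt{-9054 + 3 \sqrt{619}}}{3} \approx 31.586 i$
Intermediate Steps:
$m{\left(F \right)} = - \frac{11}{9}$ ($m{\left(F \right)} = \left(- \frac{1}{9}\right) 11 = - \frac{11}{9}$)
$t{\left(Y \right)} = -78 - 8 Y$ ($t{\left(Y \right)} = - 8 Y - 78 = -78 - 8 Y$)
$R{\left(U \right)} = \frac{\sqrt{619}}{3}$ ($R{\left(U \right)} = \sqrt{70 - \frac{11}{9}} = \sqrt{\frac{619}{9}} = \frac{\sqrt{619}}{3}$)
$\sqrt{t{\left(116 \right)} + R{\left(-180 \right)}} = \sqrt{\left(-78 - 928\right) + \frac{\sqrt{619}}{3}} = \sqrt{-1006 + \frac{\sqrt{619}}{3}}$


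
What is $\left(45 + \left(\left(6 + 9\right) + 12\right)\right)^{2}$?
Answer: $5184$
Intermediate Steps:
$\left(45 + \left(\left(6 + 9\right) + 12\right)\right)^{2} = \left(45 + \left(15 + 12\right)\right)^{2} = \left(45 + 27\right)^{2} = 72^{2} = 5184$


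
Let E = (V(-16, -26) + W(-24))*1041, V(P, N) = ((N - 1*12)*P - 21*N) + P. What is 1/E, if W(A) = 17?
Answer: 1/1202355 ≈ 8.3170e-7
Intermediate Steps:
V(P, N) = P - 21*N + P*(-12 + N) (V(P, N) = ((N - 12)*P - 21*N) + P = ((-12 + N)*P - 21*N) + P = (P*(-12 + N) - 21*N) + P = (-21*N + P*(-12 + N)) + P = P - 21*N + P*(-12 + N))
E = 1202355 (E = ((-21*(-26) - 11*(-16) - 26*(-16)) + 17)*1041 = ((546 + 176 + 416) + 17)*1041 = (1138 + 17)*1041 = 1155*1041 = 1202355)
1/E = 1/1202355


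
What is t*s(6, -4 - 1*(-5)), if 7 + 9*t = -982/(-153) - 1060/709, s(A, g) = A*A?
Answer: -901124/108477 ≈ -8.3071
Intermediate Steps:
s(A, g) = A²
t = -225281/976293 (t = -7/9 + (-982/(-153) - 1060/709)/9 = -7/9 + (-982*(-1/153) - 1060*1/709)/9 = -7/9 + (982/153 - 1060/709)/9 = -7/9 + (⅑)*(534058/108477) = -7/9 + 534058/976293 = -225281/976293 ≈ -0.23075)
t*s(6, -4 - 1*(-5)) = -225281/976293*6² = -225281/976293*36 = -901124/108477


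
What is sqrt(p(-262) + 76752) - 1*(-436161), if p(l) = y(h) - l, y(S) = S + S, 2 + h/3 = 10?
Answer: 436161 + sqrt(77062) ≈ 4.3644e+5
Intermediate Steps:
h = 24 (h = -6 + 3*10 = -6 + 30 = 24)
y(S) = 2*S
p(l) = 48 - l (p(l) = 2*24 - l = 48 - l)
sqrt(p(-262) + 76752) - 1*(-436161) = sqrt((48 - 1*(-262)) + 76752) - 1*(-436161) = sqrt((48 + 262) + 76752) + 436161 = sqrt(310 + 76752) + 436161 = sqrt(77062) + 436161 = 436161 + sqrt(77062)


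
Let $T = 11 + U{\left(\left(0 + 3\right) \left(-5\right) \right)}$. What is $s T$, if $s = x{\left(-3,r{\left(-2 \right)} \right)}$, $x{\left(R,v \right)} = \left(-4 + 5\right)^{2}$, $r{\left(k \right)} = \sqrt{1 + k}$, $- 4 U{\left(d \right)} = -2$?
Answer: $\frac{23}{2} \approx 11.5$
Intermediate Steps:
$U{\left(d \right)} = \frac{1}{2}$ ($U{\left(d \right)} = \left(- \frac{1}{4}\right) \left(-2\right) = \frac{1}{2}$)
$x{\left(R,v \right)} = 1$ ($x{\left(R,v \right)} = 1^{2} = 1$)
$s = 1$
$T = \frac{23}{2}$ ($T = 11 + \frac{1}{2} = \frac{23}{2} \approx 11.5$)
$s T = 1 \cdot \frac{23}{2} = \frac{23}{2}$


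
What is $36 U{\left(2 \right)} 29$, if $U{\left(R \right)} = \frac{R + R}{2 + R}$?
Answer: $1044$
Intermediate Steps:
$U{\left(R \right)} = \frac{2 R}{2 + R}$
$36 U{\left(2 \right)} 29 = 36 \cdot 2 \cdot 2 \frac{1}{2 + 2} \cdot 29 = 36 \cdot 2 \cdot 2 \cdot \frac{1}{4} \cdot 29 = 36 \cdot 1 \cdot 29 = 36 \cdot 29 = 1044$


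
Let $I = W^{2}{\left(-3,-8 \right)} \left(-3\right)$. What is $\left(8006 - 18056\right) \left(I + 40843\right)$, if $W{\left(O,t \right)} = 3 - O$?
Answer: $-409386750$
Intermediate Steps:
$I = -108$ ($I = \left(3 - -3\right)^{2} \left(-3\right) = \left(3 + 3\right)^{2} \left(-3\right) = 6^{2} \left(-3\right) = 36 \left(-3\right) = -108$)
$\left(8006 - 18056\right) \left(I + 40843\right) = \left(8006 - 18056\right) \left(-108 + 40843\right) = \left(-10050\right) 40735 = -409386750$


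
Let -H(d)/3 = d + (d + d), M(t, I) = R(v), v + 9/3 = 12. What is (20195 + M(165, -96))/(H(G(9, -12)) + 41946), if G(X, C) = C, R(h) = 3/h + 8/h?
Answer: 90883/189243 ≈ 0.48025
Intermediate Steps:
v = 9 (v = -3 + 12 = 9)
R(h) = 11/h
M(t, I) = 11/9
H(d) = -9*d (H(d) = -3*(d + (d + d)) = -3*(d + 2*d) = -9*d)
(20195 + M(165, -96))/(H(G(9, -12)) + 41946) = (20195 + 11/9)/(-9*(-12) + 41946) = 181766/(9*(108 + 41946)) = (181766/9)/42054 = (181766/9)*(1/42054) = 90883/189243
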